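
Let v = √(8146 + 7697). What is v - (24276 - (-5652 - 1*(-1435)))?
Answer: -28493 + √15843 ≈ -28367.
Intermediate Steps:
v = √15843 ≈ 125.87
v - (24276 - (-5652 - 1*(-1435))) = √15843 - (24276 - (-5652 - 1*(-1435))) = √15843 - (24276 - (-5652 + 1435)) = √15843 - (24276 - 1*(-4217)) = √15843 - (24276 + 4217) = √15843 - 1*28493 = √15843 - 28493 = -28493 + √15843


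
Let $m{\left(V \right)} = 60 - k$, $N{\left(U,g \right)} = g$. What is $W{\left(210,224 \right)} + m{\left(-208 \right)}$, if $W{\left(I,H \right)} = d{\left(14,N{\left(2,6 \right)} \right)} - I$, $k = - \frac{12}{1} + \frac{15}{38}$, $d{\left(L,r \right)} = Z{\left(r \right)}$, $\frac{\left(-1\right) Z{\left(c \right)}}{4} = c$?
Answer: $- \frac{6171}{38} \approx -162.39$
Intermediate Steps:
$Z{\left(c \right)} = - 4 c$
$d{\left(L,r \right)} = - 4 r$
$k = - \frac{441}{38}$ ($k = \left(-12\right) 1 + 15 \cdot \frac{1}{38} = -12 + \frac{15}{38} = - \frac{441}{38} \approx -11.605$)
$W{\left(I,H \right)} = -24 - I$ ($W{\left(I,H \right)} = \left(-4\right) 6 - I = -24 - I$)
$m{\left(V \right)} = \frac{2721}{38}$ ($m{\left(V \right)} = 60 - - \frac{441}{38} = 60 + \frac{441}{38} = \frac{2721}{38}$)
$W{\left(210,224 \right)} + m{\left(-208 \right)} = \left(-24 - 210\right) + \frac{2721}{38} = -234 + \frac{2721}{38} = - \frac{6171}{38}$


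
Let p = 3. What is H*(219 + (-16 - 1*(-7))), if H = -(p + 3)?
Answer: -1260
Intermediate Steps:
H = -6 (H = -(3 + 3) = -1*6 = -6)
H*(219 + (-16 - 1*(-7))) = -6*(219 + (-16 - 1*(-7))) = -6*(219 + (-16 + 7)) = -6*(219 - 9) = -6*210 = -1260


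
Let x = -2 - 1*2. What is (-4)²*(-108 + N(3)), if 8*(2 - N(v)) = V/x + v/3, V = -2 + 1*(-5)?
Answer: -3403/2 ≈ -1701.5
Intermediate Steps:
x = -4 (x = -2 - 2 = -4)
V = -7 (V = -2 - 5 = -7)
N(v) = 57/32 - v/24 (N(v) = 2 - (-7/(-4) + v/3)/8 = 2 - (-7*(-¼) + v*(⅓))/8 = 2 - (7/4 + v/3)/8 = 2 + (-7/32 - v/24) = 57/32 - v/24)
(-4)²*(-108 + N(3)) = (-4)²*(-108 + (57/32 - 1/24*3)) = 16*(-108 + (57/32 - ⅛)) = 16*(-108 + 53/32) = 16*(-3403/32) = -3403/2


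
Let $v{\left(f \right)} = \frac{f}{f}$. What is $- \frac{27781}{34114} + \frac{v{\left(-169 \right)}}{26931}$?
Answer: $- \frac{748135997}{918724134} \approx -0.81432$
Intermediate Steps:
$v{\left(f \right)} = 1$
$- \frac{27781}{34114} + \frac{v{\left(-169 \right)}}{26931} = - \frac{27781}{34114} + 1 \cdot \frac{1}{26931} = \left(-27781\right) \frac{1}{34114} + 1 \cdot \frac{1}{26931} = - \frac{27781}{34114} + \frac{1}{26931} = - \frac{748135997}{918724134}$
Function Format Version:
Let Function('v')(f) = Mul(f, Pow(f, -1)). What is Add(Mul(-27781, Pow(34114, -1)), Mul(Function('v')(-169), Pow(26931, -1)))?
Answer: Rational(-748135997, 918724134) ≈ -0.81432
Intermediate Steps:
Function('v')(f) = 1
Add(Mul(-27781, Pow(34114, -1)), Mul(Function('v')(-169), Pow(26931, -1))) = Add(Mul(-27781, Pow(34114, -1)), Mul(1, Pow(26931, -1))) = Add(Mul(-27781, Rational(1, 34114)), Mul(1, Rational(1, 26931))) = Add(Rational(-27781, 34114), Rational(1, 26931)) = Rational(-748135997, 918724134)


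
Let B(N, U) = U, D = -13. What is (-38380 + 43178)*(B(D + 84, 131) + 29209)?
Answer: 140773320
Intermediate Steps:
(-38380 + 43178)*(B(D + 84, 131) + 29209) = (-38380 + 43178)*(131 + 29209) = 4798*29340 = 140773320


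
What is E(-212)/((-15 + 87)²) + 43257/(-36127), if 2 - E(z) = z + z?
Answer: -34809031/31213728 ≈ -1.1152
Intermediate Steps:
E(z) = 2 - 2*z (E(z) = 2 - (z + z) = 2 - 2*z)
E(-212)/((-15 + 87)²) + 43257/(-36127) = (2 - 2*(-212))/((-15 + 87)²) + 43257/(-36127) = (2 + 424)/(72²) + 43257*(-1/36127) = 426/5184 - 43257/36127 = 426*(1/5184) - 43257/36127 = 71/864 - 43257/36127 = -34809031/31213728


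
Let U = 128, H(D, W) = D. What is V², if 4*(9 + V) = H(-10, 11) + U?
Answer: 1681/4 ≈ 420.25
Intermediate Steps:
V = 41/2 (V = -9 + (-10 + 128)/4 = -9 + (¼)*118 = -9 + 59/2 = 41/2 ≈ 20.500)
V² = (41/2)² = 1681/4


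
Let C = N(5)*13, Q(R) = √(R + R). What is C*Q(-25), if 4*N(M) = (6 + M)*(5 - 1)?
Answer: 715*I*√2 ≈ 1011.2*I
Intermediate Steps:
N(M) = 6 + M (N(M) = ((6 + M)*(5 - 1))/4 = ((6 + M)*4)/4 = (24 + 4*M)/4 = 6 + M)
Q(R) = √2*√R (Q(R) = √(2*R) = √2*√R)
C = 143 (C = (6 + 5)*13 = 11*13 = 143)
C*Q(-25) = 143*(√2*√(-25)) = 143*(√2*(5*I)) = 143*(5*I*√2) = 715*I*√2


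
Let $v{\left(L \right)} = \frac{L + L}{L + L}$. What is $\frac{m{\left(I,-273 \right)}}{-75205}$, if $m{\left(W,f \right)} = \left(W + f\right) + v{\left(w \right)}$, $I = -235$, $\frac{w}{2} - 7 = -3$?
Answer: $\frac{3}{445} \approx 0.0067416$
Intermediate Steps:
$w = 8$ ($w = 14 + 2 \left(-3\right) = 14 - 6 = 8$)
$v{\left(L \right)} = 1$ ($v{\left(L \right)} = \frac{2 L}{2 L} = 2 L \frac{1}{2 L} = 1$)
$m{\left(W,f \right)} = 1 + W + f$ ($m{\left(W,f \right)} = \left(W + f\right) + 1 = 1 + W + f$)
$\frac{m{\left(I,-273 \right)}}{-75205} = \frac{1 - 235 - 273}{-75205} = \left(-507\right) \left(- \frac{1}{75205}\right) = \frac{3}{445}$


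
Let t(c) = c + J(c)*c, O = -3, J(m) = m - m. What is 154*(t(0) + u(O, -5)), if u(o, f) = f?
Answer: -770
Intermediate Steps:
J(m) = 0
t(c) = c (t(c) = c + 0*c = c + 0 = c)
154*(t(0) + u(O, -5)) = 154*(0 - 5) = 154*(-5) = -770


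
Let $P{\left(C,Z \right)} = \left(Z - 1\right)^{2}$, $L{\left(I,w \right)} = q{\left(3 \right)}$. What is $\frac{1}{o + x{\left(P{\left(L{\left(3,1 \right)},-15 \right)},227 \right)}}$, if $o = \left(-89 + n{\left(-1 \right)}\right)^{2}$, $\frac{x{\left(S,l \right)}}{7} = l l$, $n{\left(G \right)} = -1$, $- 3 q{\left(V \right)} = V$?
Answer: $\frac{1}{368803} \approx 2.7115 \cdot 10^{-6}$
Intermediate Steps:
$q{\left(V \right)} = - \frac{V}{3}$
$L{\left(I,w \right)} = -1$ ($L{\left(I,w \right)} = \left(- \frac{1}{3}\right) 3 = -1$)
$P{\left(C,Z \right)} = \left(-1 + Z\right)^{2}$
$x{\left(S,l \right)} = 7 l^{2}$ ($x{\left(S,l \right)} = 7 l l = 7 l^{2}$)
$o = 8100$ ($o = \left(-89 - 1\right)^{2} = \left(-90\right)^{2} = 8100$)
$\frac{1}{o + x{\left(P{\left(L{\left(3,1 \right)},-15 \right)},227 \right)}} = \frac{1}{8100 + 7 \cdot 227^{2}} = \frac{1}{8100 + 7 \cdot 51529} = \frac{1}{8100 + 360703} = \frac{1}{368803}$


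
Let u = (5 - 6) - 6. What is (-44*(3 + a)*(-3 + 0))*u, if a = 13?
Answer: -14784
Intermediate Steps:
u = -7 (u = -1 - 6 = -7)
(-44*(3 + a)*(-3 + 0))*u = -44*(3 + 13)*(-3 + 0)*(-7) = -704*(-3)*(-7) = -44*(-48)*(-7) = 2112*(-7) = -14784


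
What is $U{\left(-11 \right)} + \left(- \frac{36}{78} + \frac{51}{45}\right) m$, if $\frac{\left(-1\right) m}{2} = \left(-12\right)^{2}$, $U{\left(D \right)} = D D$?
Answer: $- \frac{4711}{65} \approx -72.477$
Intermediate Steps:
$U{\left(D \right)} = D^{2}$
$m = -288$ ($m = - 2 \left(-12\right)^{2} = \left(-2\right) 144 = -288$)
$U{\left(-11 \right)} + \left(- \frac{36}{78} + \frac{51}{45}\right) m = \left(-11\right)^{2} + \left(- \frac{36}{78} + \frac{51}{45}\right) \left(-288\right) = 121 + \left(\left(-36\right) \frac{1}{78} + 51 \cdot \frac{1}{45}\right) \left(-288\right) = 121 + \left(- \frac{6}{13} + \frac{17}{15}\right) \left(-288\right) = 121 + \frac{131}{195} \left(-288\right) = 121 - \frac{12576}{65} = - \frac{4711}{65}$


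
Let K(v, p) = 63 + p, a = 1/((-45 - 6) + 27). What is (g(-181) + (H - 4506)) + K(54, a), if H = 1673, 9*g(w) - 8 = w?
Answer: -200827/72 ≈ -2789.3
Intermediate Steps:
g(w) = 8/9 + w/9
a = -1/24 (a = 1/(-51 + 27) = 1/(-24) = -1/24 ≈ -0.041667)
(g(-181) + (H - 4506)) + K(54, a) = ((8/9 + (⅑)*(-181)) + (1673 - 4506)) + (63 - 1/24) = ((8/9 - 181/9) - 2833) + 1511/24 = (-173/9 - 2833) + 1511/24 = -25670/9 + 1511/24 = -200827/72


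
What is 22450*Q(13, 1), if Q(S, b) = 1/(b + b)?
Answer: 11225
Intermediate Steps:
Q(S, b) = 1/(2*b)
22450*Q(13, 1) = 22450*((½)/1) = 22450*((½)*1) = 22450*(½) = 11225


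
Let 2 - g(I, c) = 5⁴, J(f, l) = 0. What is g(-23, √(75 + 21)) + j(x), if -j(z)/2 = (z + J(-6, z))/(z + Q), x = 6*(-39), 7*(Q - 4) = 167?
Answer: -23135/37 ≈ -625.27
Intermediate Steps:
Q = 195/7 (Q = 4 + (⅐)*167 = 4 + 167/7 = 195/7 ≈ 27.857)
g(I, c) = -623 (g(I, c) = 2 - 1*5⁴ = 2 - 1*625 = 2 - 625 = -623)
x = -234
j(z) = -2*z/(195/7 + z) (j(z) = -2*(z + 0)/(z + 195/7) = -2*z/(195/7 + z))
g(-23, √(75 + 21)) + j(x) = -623 - 14*(-234)/(195 + 7*(-234)) = -623 - 14*(-234)/(195 - 1638) = -623 - 14*(-234)/(-1443) = -623 - 14*(-234)*(-1/1443) = -623 - 84/37 = -23135/37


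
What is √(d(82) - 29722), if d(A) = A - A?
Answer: I*√29722 ≈ 172.4*I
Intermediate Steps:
d(A) = 0
√(d(82) - 29722) = √(0 - 29722) = √(-29722) = I*√29722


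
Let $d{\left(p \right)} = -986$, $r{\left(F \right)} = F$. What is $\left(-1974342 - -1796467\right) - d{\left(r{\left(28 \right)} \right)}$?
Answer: $-176889$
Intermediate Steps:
$\left(-1974342 - -1796467\right) - d{\left(r{\left(28 \right)} \right)} = \left(-1974342 - -1796467\right) - -986 = \left(-1974342 + 1796467\right) + 986 = -177875 + 986 = -176889$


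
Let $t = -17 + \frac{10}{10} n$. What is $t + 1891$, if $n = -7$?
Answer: $1867$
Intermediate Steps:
$t = -24$ ($t = -17 + \frac{10}{10} \left(-7\right) = -17 + 10 \cdot \frac{1}{10} \left(-7\right) = -17 + 1 \left(-7\right) = -17 - 7 = -24$)
$t + 1891 = -24 + 1891 = 1867$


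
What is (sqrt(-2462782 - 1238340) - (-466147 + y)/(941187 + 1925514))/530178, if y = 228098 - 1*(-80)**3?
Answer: -30439/168873533642 + I*sqrt(3701122)/530178 ≈ -1.8025e-7 + 0.0036286*I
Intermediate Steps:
y = 740098 (y = 228098 - 1*(-512000) = 228098 + 512000 = 740098)
(sqrt(-2462782 - 1238340) - (-466147 + y)/(941187 + 1925514))/530178 = (sqrt(-2462782 - 1238340) - (-466147 + 740098)/(941187 + 1925514))/530178 = (sqrt(-3701122) - 273951/2866701)*(1/530178) = (I*sqrt(3701122) - 273951/2866701)*(1/530178) = (I*sqrt(3701122) - 1*91317/955567)*(1/530178) = (I*sqrt(3701122) - 91317/955567)*(1/530178) = (-91317/955567 + I*sqrt(3701122))*(1/530178) = -30439/168873533642 + I*sqrt(3701122)/530178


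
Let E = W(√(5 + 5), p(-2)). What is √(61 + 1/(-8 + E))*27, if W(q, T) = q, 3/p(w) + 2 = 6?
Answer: 27*√(487 - 61*√10)/√(8 - √10) ≈ 210.52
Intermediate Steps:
p(w) = ¾ (p(w) = 3/(-2 + 6) = 3/4 = 3*(¼) = ¾)
E = √10 (E = √(5 + 5) = √10 ≈ 3.1623)
√(61 + 1/(-8 + E))*27 = √(61 + 1/(-8 + √10))*27 = 27*√(61 + 1/(-8 + √10))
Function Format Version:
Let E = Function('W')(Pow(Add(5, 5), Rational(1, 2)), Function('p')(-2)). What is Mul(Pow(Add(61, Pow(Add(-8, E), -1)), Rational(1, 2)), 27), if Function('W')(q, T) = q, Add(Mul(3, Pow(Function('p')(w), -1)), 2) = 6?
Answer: Mul(27, Pow(Add(8, Mul(-1, Pow(10, Rational(1, 2)))), Rational(-1, 2)), Pow(Add(487, Mul(-61, Pow(10, Rational(1, 2)))), Rational(1, 2))) ≈ 210.52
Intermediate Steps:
Function('p')(w) = Rational(3, 4) (Function('p')(w) = Mul(3, Pow(Add(-2, 6), -1)) = Mul(3, Pow(4, -1)) = Mul(3, Rational(1, 4)) = Rational(3, 4))
E = Pow(10, Rational(1, 2)) (E = Pow(Add(5, 5), Rational(1, 2)) = Pow(10, Rational(1, 2)) ≈ 3.1623)
Mul(Pow(Add(61, Pow(Add(-8, E), -1)), Rational(1, 2)), 27) = Mul(Pow(Add(61, Pow(Add(-8, Pow(10, Rational(1, 2))), -1)), Rational(1, 2)), 27) = Mul(27, Pow(Add(61, Pow(Add(-8, Pow(10, Rational(1, 2))), -1)), Rational(1, 2)))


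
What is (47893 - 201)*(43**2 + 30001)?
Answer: 1518990200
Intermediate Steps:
(47893 - 201)*(43**2 + 30001) = 47692*(1849 + 30001) = 47692*31850 = 1518990200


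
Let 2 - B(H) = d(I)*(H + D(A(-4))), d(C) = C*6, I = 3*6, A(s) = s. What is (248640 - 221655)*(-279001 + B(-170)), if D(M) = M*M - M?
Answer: -7091631015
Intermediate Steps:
I = 18
D(M) = M² - M
d(C) = 6*C
B(H) = -2158 - 108*H (B(H) = 2 - 6*18*(H - 4*(-1 - 4)) = 2 - 108*(H - 4*(-5)) = 2 - 108*(H + 20) = 2 - 108*(20 + H) = 2 - (2160 + 108*H) = 2 + (-2160 - 108*H) = -2158 - 108*H)
(248640 - 221655)*(-279001 + B(-170)) = (248640 - 221655)*(-279001 + (-2158 - 108*(-170))) = 26985*(-279001 + (-2158 + 18360)) = 26985*(-279001 + 16202) = 26985*(-262799) = -7091631015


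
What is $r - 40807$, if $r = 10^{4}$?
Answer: $-30807$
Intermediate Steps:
$r = 10000$
$r - 40807 = 10000 - 40807 = -30807$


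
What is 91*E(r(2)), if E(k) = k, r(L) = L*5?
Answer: 910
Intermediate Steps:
r(L) = 5*L
91*E(r(2)) = 91*(5*2) = 91*10 = 910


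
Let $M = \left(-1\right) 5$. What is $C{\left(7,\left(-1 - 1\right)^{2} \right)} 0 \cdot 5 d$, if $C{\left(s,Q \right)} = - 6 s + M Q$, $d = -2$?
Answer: $0$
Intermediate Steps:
$M = -5$
$C{\left(s,Q \right)} = - 6 s - 5 Q$
$C{\left(7,\left(-1 - 1\right)^{2} \right)} 0 \cdot 5 d = \left(\left(-6\right) 7 - 5 \left(-1 - 1\right)^{2}\right) 0 \cdot 5 \left(-2\right) = \left(-42 - 5 \left(-2\right)^{2}\right) 0 \left(-2\right) = \left(-42 - 20\right) 0 \left(-2\right) = \left(-62\right) 0 \left(-2\right) = 0 \left(-2\right) = 0$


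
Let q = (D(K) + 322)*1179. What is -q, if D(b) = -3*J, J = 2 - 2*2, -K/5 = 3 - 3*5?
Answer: -386712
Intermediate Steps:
K = 60 (K = -5*(3 - 3*5) = -5*(3 - 15) = -5*(-12) = 60)
J = -2 (J = 2 - 4 = -2)
D(b) = 6 (D(b) = -3*(-2) = 6)
q = 386712 (q = (6 + 322)*1179 = 328*1179 = 386712)
-q = -1*386712 = -386712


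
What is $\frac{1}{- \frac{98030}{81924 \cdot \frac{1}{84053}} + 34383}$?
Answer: $- \frac{40962}{2711461349} \approx -1.5107 \cdot 10^{-5}$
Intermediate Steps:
$\frac{1}{- \frac{98030}{81924 \cdot \frac{1}{84053}} + 34383} = \frac{1}{- \frac{98030}{\frac{81924}{84053}} + 34383} = \frac{1}{\left(-98030\right) \frac{84053}{81924} + 34383} = \frac{1}{- \frac{4119857795}{40962} + 34383} = \frac{1}{- \frac{2711461349}{40962}} = - \frac{40962}{2711461349}$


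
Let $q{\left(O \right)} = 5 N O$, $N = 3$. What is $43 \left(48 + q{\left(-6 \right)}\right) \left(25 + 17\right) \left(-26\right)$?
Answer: $1972152$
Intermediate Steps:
$q{\left(O \right)} = 15 O$ ($q{\left(O \right)} = 5 \cdot 3 O = 15 O$)
$43 \left(48 + q{\left(-6 \right)}\right) \left(25 + 17\right) \left(-26\right) = 43 \left(48 + 15 \left(-6\right)\right) \left(25 + 17\right) \left(-26\right) = 43 \left(48 - 90\right) 42 \left(-26\right) = 43 \left(\left(-42\right) 42\right) \left(-26\right) = 43 \left(-1764\right) \left(-26\right) = \left(-75852\right) \left(-26\right) = 1972152$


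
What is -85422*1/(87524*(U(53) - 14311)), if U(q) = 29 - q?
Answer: 42711/627328270 ≈ 6.8084e-5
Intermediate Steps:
-85422*1/(87524*(U(53) - 14311)) = -85422*1/(87524*((29 - 1*53) - 14311)) = -85422*1/(87524*((29 - 53) - 14311)) = -85422*1/(87524*(-24 - 14311)) = -85422/(87524/(1/(-14335))) = -85422/(87524/(-1/14335)) = -85422/(87524*(-14335)) = -85422/(-1254656540) = -85422*(-1/1254656540) = 42711/627328270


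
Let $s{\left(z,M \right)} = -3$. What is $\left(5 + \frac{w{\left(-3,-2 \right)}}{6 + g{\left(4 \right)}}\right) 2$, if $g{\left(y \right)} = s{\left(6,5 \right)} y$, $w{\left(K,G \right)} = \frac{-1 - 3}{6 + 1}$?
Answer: $\frac{214}{21} \approx 10.19$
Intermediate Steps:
$w{\left(K,G \right)} = - \frac{4}{7}$
$g{\left(y \right)} = - 3 y$
$\left(5 + \frac{w{\left(-3,-2 \right)}}{6 + g{\left(4 \right)}}\right) 2 = \left(5 + \frac{1}{6 - 12} \left(- \frac{4}{7}\right)\right) 2 = \left(5 + \frac{1}{-6} \left(- \frac{4}{7}\right)\right) 2 = \left(5 - - \frac{2}{21}\right) 2 = \left(5 + \frac{2}{21}\right) 2 = \frac{107}{21} \cdot 2 = \frac{214}{21}$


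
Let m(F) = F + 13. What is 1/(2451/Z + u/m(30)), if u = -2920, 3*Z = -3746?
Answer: -161078/11254499 ≈ -0.014312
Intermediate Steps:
Z = -3746/3 (Z = (⅓)*(-3746) = -3746/3 ≈ -1248.7)
m(F) = 13 + F
1/(2451/Z + u/m(30)) = 1/(2451/(-3746/3) - 2920/(13 + 30)) = 1/(2451*(-3/3746) - 2920/43) = 1/(-7353/3746 - 2920*1/43) = 1/(-7353/3746 - 2920/43) = 1/(-11254499/161078) = -161078/11254499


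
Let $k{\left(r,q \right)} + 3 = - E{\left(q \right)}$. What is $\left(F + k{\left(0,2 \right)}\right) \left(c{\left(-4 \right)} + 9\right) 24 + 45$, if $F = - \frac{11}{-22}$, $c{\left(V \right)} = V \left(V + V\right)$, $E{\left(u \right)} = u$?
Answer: $-4383$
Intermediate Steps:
$c{\left(V \right)} = 2 V^{2}$ ($c{\left(V \right)} = V 2 V = 2 V^{2}$)
$F = \frac{1}{2}$ ($F = \left(-11\right) \left(- \frac{1}{22}\right) = \frac{1}{2} \approx 0.5$)
$k{\left(r,q \right)} = -3 - q$
$\left(F + k{\left(0,2 \right)}\right) \left(c{\left(-4 \right)} + 9\right) 24 + 45 = \left(\frac{1}{2} - 5\right) \left(2 \left(-4\right)^{2} + 9\right) 24 + 45 = \left(\frac{1}{2} - 5\right) \left(2 \cdot 16 + 9\right) 24 + 45 = \left(\frac{1}{2} - 5\right) \left(32 + 9\right) 24 + 45 = \left(- \frac{9}{2}\right) 41 \cdot 24 + 45 = \left(- \frac{369}{2}\right) 24 + 45 = -4428 + 45 = -4383$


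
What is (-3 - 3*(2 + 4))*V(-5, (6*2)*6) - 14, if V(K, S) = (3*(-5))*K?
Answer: -1589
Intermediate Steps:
V(K, S) = -15*K
(-3 - 3*(2 + 4))*V(-5, (6*2)*6) - 14 = (-3 - 3*(2 + 4))*(-15*(-5)) - 14 = (-3 - 3*6)*75 - 14 = (-3 - 18)*75 - 14 = -21*75 - 14 = -1575 - 14 = -1589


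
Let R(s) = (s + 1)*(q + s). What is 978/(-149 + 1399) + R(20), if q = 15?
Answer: 459864/625 ≈ 735.78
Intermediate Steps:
R(s) = (1 + s)*(15 + s) (R(s) = (s + 1)*(15 + s) = (1 + s)*(15 + s))
978/(-149 + 1399) + R(20) = 978/(-149 + 1399) + (15 + 20² + 16*20) = 978/1250 + (15 + 400 + 320) = 978*(1/1250) + 735 = 489/625 + 735 = 459864/625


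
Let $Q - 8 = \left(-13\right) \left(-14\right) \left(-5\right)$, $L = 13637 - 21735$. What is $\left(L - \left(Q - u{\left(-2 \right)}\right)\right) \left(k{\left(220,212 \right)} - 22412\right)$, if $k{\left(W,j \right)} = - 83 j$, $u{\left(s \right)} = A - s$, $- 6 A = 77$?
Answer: $288330988$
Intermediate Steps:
$A = - \frac{77}{6}$ ($A = \left(- \frac{1}{6}\right) 77 = - \frac{77}{6} \approx -12.833$)
$L = -8098$
$Q = -902$ ($Q = 8 + \left(-13\right) \left(-14\right) \left(-5\right) = 8 + 182 \left(-5\right) = 8 - 910 = -902$)
$u{\left(s \right)} = - \frac{77}{6} - s$
$\left(L - \left(Q - u{\left(-2 \right)}\right)\right) \left(k{\left(220,212 \right)} - 22412\right) = \left(-8098 - - \frac{5347}{6}\right) \left(\left(-83\right) 212 - 22412\right) = \left(-8098 + \left(\left(- \frac{77}{6} + 2\right) + 902\right)\right) \left(-17596 - 22412\right) = \left(-8098 + \left(- \frac{65}{6} + 902\right)\right) \left(-40008\right) = \left(-8098 + \frac{5347}{6}\right) \left(-40008\right) = \left(- \frac{43241}{6}\right) \left(-40008\right) = 288330988$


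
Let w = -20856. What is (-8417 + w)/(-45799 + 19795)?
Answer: 29273/26004 ≈ 1.1257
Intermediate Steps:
(-8417 + w)/(-45799 + 19795) = (-8417 - 20856)/(-45799 + 19795) = -29273/(-26004) = -29273*(-1/26004) = 29273/26004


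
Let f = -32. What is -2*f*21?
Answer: 1344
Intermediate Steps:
-2*f*21 = -2*(-32)*21 = 64*21 = 1344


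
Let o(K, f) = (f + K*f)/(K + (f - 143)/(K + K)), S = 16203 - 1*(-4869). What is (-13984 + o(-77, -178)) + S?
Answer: 79690944/11537 ≈ 6907.4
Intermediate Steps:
S = 21072 (S = 16203 + 4869 = 21072)
o(K, f) = (f + K*f)/(K + (-143 + f)/(2*K)) (o(K, f) = (f + K*f)/(K + (-143 + f)/((2*K))) = (f + K*f)/(K + (-143 + f)*(1/(2*K))) = (f + K*f)/(K + (-143 + f)/(2*K)))
(-13984 + o(-77, -178)) + S = (-13984 + 2*(-77)*(-178)*(1 - 77)/(-143 - 178 + 2*(-77)²)) + 21072 = (-13984 + 2*(-77)*(-178)*(-76)/(-143 - 178 + 2*5929)) + 21072 = (-13984 + 2*(-77)*(-178)*(-76)/(-143 - 178 + 11858)) + 21072 = (-13984 + 2*(-77)*(-178)*(-76)/11537) + 21072 = (-13984 + 2*(-77)*(-178)*(1/11537)*(-76)) + 21072 = (-13984 - 2083312/11537) + 21072 = -163416720/11537 + 21072 = 79690944/11537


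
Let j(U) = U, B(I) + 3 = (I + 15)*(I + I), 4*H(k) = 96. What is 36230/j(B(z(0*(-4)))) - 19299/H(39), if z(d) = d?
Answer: -309139/24 ≈ -12881.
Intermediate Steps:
H(k) = 24 (H(k) = (¼)*96 = 24)
B(I) = -3 + 2*I*(15 + I) (B(I) = -3 + (I + 15)*(I + I) = -3 + (15 + I)*(2*I) = -3 + 2*I*(15 + I))
36230/j(B(z(0*(-4)))) - 19299/H(39) = 36230/(-3 + 2*(0*(-4))² + 30*(0*(-4))) - 19299/24 = 36230/(-3 + 2*0² + 30*0) - 19299*1/24 = 36230/(-3 + 2*0 + 0) - 6433/8 = 36230/(-3 + 0 + 0) - 6433/8 = 36230/(-3) - 6433/8 = 36230*(-⅓) - 6433/8 = -36230/3 - 6433/8 = -309139/24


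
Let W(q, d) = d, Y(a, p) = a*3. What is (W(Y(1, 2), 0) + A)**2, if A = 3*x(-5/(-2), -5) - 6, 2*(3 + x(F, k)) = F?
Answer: 2025/16 ≈ 126.56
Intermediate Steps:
Y(a, p) = 3*a
x(F, k) = -3 + F/2
A = -45/4 (A = 3*(-3 + (-5/(-2))/2) - 6 = 3*(-3 + (-5*(-1/2))/2) - 6 = 3*(-3 + (1/2)*(5/2)) - 6 = 3*(-3 + 5/4) - 6 = 3*(-7/4) - 6 = -21/4 - 6 = -45/4 ≈ -11.250)
(W(Y(1, 2), 0) + A)**2 = (0 - 45/4)**2 = (-45/4)**2 = 2025/16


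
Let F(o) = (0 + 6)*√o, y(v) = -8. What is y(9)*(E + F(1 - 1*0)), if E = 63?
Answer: -552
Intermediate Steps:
F(o) = 6*√o
y(9)*(E + F(1 - 1*0)) = -8*(63 + 6*√(1 - 1*0)) = -8*(63 + 6*√(1 + 0)) = -8*(63 + 6*√1) = -8*(63 + 6*1) = -8*(63 + 6) = -8*69 = -552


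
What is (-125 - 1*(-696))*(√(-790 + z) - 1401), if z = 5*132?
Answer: -799971 + 571*I*√130 ≈ -7.9997e+5 + 6510.4*I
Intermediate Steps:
z = 660
(-125 - 1*(-696))*(√(-790 + z) - 1401) = (-125 - 1*(-696))*(√(-790 + 660) - 1401) = (-125 + 696)*(√(-130) - 1401) = 571*(I*√130 - 1401) = 571*(-1401 + I*√130) = -799971 + 571*I*√130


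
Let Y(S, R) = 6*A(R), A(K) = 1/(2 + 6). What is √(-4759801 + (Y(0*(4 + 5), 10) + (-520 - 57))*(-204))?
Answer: I*√4642246 ≈ 2154.6*I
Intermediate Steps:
A(K) = ⅛ (A(K) = 1/8 = ⅛)
Y(S, R) = ¾ (Y(S, R) = 6*(⅛) = ¾)
√(-4759801 + (Y(0*(4 + 5), 10) + (-520 - 57))*(-204)) = √(-4759801 + (¾ + (-520 - 57))*(-204)) = √(-4759801 + (¾ - 577)*(-204)) = √(-4759801 - 2305/4*(-204)) = √(-4759801 + 117555) = √(-4642246) = I*√4642246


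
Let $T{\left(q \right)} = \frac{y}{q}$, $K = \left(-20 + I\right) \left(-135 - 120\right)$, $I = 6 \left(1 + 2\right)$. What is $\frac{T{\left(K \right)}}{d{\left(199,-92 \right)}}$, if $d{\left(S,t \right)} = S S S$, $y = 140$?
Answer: $\frac{14}{401910549} \approx 3.4834 \cdot 10^{-8}$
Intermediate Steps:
$d{\left(S,t \right)} = S^{3}$ ($d{\left(S,t \right)} = S^{2} S = S^{3}$)
$I = 18$ ($I = 6 \cdot 3 = 18$)
$K = 510$ ($K = \left(-20 + 18\right) \left(-135 - 120\right) = \left(-2\right) \left(-255\right) = 510$)
$T{\left(q \right)} = \frac{140}{q}$
$\frac{T{\left(K \right)}}{d{\left(199,-92 \right)}} = \frac{140 \cdot \frac{1}{510}}{199^{3}} = \frac{140 \cdot \frac{1}{510}}{7880599} = \frac{14}{51} \cdot \frac{1}{7880599} = \frac{14}{401910549}$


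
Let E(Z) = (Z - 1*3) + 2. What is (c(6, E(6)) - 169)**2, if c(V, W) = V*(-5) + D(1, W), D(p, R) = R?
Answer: 37636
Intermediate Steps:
E(Z) = -1 + Z (E(Z) = (Z - 3) + 2 = (-3 + Z) + 2 = -1 + Z)
c(V, W) = W - 5*V (c(V, W) = V*(-5) + W = -5*V + W = W - 5*V)
(c(6, E(6)) - 169)**2 = (((-1 + 6) - 5*6) - 169)**2 = ((5 - 30) - 169)**2 = (-25 - 169)**2 = (-194)**2 = 37636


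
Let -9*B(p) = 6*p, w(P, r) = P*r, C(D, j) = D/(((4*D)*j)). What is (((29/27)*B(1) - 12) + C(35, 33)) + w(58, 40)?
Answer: 8223187/3564 ≈ 2307.3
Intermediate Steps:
C(D, j) = 1/(4*j) (C(D, j) = D/((4*D*j)) = D*(1/(4*D*j)) = 1/(4*j))
B(p) = -2*p/3
(((29/27)*B(1) - 12) + C(35, 33)) + w(58, 40) = (((29/27)*(-⅔*1) - 12) + (¼)/33) + 58*40 = (((29*(1/27))*(-⅔) - 12) + (¼)*(1/33)) + 2320 = (((29/27)*(-⅔) - 12) + 1/132) + 2320 = ((-58/81 - 12) + 1/132) + 2320 = (-1030/81 + 1/132) + 2320 = -45293/3564 + 2320 = 8223187/3564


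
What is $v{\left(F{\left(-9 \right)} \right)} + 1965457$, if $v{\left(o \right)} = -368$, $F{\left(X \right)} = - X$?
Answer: $1965089$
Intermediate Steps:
$v{\left(F{\left(-9 \right)} \right)} + 1965457 = -368 + 1965457 = 1965089$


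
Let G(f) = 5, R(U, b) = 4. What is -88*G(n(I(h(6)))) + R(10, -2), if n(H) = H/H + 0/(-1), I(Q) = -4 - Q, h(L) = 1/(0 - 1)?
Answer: -436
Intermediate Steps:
h(L) = -1 (h(L) = 1/(-1) = -1)
n(H) = 1 (n(H) = 1 + 0*(-1) = 1 + 0 = 1)
-88*G(n(I(h(6)))) + R(10, -2) = -88*5 + 4 = -440 + 4 = -436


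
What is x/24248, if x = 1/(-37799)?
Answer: -1/916550152 ≈ -1.0910e-9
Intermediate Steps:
x = -1/37799 ≈ -2.6456e-5
x/24248 = -1/37799/24248 = -1/37799*1/24248 = -1/916550152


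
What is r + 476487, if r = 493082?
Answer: 969569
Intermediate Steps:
r + 476487 = 493082 + 476487 = 969569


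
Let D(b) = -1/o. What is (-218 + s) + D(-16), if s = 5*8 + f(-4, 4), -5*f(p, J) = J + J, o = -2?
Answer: -1791/10 ≈ -179.10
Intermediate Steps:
f(p, J) = -2*J/5 (f(p, J) = -(J + J)/5 = -2*J/5)
s = 192/5 (s = 5*8 - 2/5*4 = 40 - 8/5 = 192/5 ≈ 38.400)
D(b) = 1/2 (D(b) = -1/(-2) = -1*(-1/2) = 1/2)
(-218 + s) + D(-16) = (-218 + 192/5) + 1/2 = -898/5 + 1/2 = -1791/10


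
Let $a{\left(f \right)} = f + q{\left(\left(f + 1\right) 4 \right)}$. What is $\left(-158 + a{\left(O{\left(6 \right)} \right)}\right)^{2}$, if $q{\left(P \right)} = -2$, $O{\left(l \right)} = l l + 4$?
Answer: $14400$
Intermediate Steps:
$O{\left(l \right)} = 4 + l^{2}$ ($O{\left(l \right)} = l^{2} + 4 = 4 + l^{2}$)
$a{\left(f \right)} = -2 + f$ ($a{\left(f \right)} = f - 2 = -2 + f$)
$\left(-158 + a{\left(O{\left(6 \right)} \right)}\right)^{2} = \left(-158 + \left(-2 + \left(4 + 6^{2}\right)\right)\right)^{2} = \left(-158 + \left(-2 + \left(4 + 36\right)\right)\right)^{2} = \left(-158 + \left(-2 + 40\right)\right)^{2} = \left(-158 + 38\right)^{2} = \left(-120\right)^{2} = 14400$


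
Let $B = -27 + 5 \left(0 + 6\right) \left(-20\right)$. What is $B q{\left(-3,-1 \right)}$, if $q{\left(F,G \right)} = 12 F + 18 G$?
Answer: $33858$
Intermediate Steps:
$B = -627$ ($B = -27 + 5 \cdot 6 \left(-20\right) = -27 + 30 \left(-20\right) = -27 - 600 = -627$)
$B q{\left(-3,-1 \right)} = - 627 \left(12 \left(-3\right) + 18 \left(-1\right)\right) = - 627 \left(-36 - 18\right) = \left(-627\right) \left(-54\right) = 33858$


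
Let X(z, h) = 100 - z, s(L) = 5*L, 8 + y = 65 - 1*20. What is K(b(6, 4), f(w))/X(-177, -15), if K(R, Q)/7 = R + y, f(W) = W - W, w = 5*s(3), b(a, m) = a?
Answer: 301/277 ≈ 1.0866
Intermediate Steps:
y = 37 (y = -8 + (65 - 1*20) = -8 + (65 - 20) = -8 + 45 = 37)
w = 75 (w = 5*(5*3) = 5*15 = 75)
f(W) = 0
K(R, Q) = 259 + 7*R (K(R, Q) = 7*(R + 37) = 7*(37 + R) = 259 + 7*R)
K(b(6, 4), f(w))/X(-177, -15) = (259 + 7*6)/(100 - 1*(-177)) = (259 + 42)/(100 + 177) = 301/277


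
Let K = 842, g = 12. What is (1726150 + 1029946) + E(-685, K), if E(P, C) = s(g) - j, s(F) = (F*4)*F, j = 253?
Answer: 2756419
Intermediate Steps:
s(F) = 4*F² (s(F) = (4*F)*F = 4*F²)
E(P, C) = 323 (E(P, C) = 4*12² - 1*253 = 4*144 - 253 = 576 - 253 = 323)
(1726150 + 1029946) + E(-685, K) = (1726150 + 1029946) + 323 = 2756096 + 323 = 2756419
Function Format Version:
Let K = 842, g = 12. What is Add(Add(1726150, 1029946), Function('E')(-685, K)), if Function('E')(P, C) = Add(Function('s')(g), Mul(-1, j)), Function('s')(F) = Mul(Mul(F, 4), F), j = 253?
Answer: 2756419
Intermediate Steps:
Function('s')(F) = Mul(4, Pow(F, 2)) (Function('s')(F) = Mul(Mul(4, F), F) = Mul(4, Pow(F, 2)))
Function('E')(P, C) = 323 (Function('E')(P, C) = Add(Mul(4, Pow(12, 2)), Mul(-1, 253)) = Add(Mul(4, 144), -253) = Add(576, -253) = 323)
Add(Add(1726150, 1029946), Function('E')(-685, K)) = Add(Add(1726150, 1029946), 323) = Add(2756096, 323) = 2756419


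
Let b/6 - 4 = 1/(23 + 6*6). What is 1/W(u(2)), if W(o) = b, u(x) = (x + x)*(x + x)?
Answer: 59/1422 ≈ 0.041491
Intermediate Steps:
b = 1422/59 (b = 24 + 6/(23 + 6*6) = 24 + 6/(23 + 36) = 24 + 6/59 = 1422/59 ≈ 24.102)
u(x) = 4*x² (u(x) = (2*x)*(2*x) = 4*x²)
W(o) = 1422/59
1/W(u(2)) = 1/(1422/59) = 59/1422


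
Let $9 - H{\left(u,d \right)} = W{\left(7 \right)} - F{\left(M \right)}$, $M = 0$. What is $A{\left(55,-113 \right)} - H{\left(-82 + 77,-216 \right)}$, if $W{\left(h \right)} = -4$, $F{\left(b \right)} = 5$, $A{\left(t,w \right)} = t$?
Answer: $37$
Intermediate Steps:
$H{\left(u,d \right)} = 18$ ($H{\left(u,d \right)} = 9 - \left(-4 - 5\right) = 9 - -9 = 9 + 9 = 18$)
$A{\left(55,-113 \right)} - H{\left(-82 + 77,-216 \right)} = 55 - 18 = 37$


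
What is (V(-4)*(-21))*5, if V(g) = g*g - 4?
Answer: -1260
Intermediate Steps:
V(g) = -4 + g**2 (V(g) = g**2 - 4 = -4 + g**2)
(V(-4)*(-21))*5 = ((-4 + (-4)**2)*(-21))*5 = ((-4 + 16)*(-21))*5 = (12*(-21))*5 = -252*5 = -1260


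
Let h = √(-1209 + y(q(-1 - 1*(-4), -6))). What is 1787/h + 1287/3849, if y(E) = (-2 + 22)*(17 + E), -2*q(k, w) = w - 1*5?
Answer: 429/1283 - 1787*I*√759/759 ≈ 0.33437 - 64.864*I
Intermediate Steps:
q(k, w) = 5/2 - w/2 (q(k, w) = -(w - 1*5)/2 = -(w - 5)/2 = -(-5 + w)/2 = 5/2 - w/2)
y(E) = 340 + 20*E (y(E) = 20*(17 + E) = 340 + 20*E)
h = I*√759 (h = √(-1209 + (340 + 20*(5/2 - ½*(-6)))) = √(-1209 + (340 + 20*(5/2 + 3))) = √(-1209 + (340 + 20*(11/2))) = √(-1209 + (340 + 110)) = √(-1209 + 450) = √(-759) = I*√759 ≈ 27.55*I)
1787/h + 1287/3849 = 1787/((I*√759)) + 1287/3849 = 1787*(-I*√759/759) + 1287*(1/3849) = -1787*I*√759/759 + 429/1283 = 429/1283 - 1787*I*√759/759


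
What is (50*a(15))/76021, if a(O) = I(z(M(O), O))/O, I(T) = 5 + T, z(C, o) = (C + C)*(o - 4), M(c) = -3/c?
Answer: 2/76021 ≈ 2.6309e-5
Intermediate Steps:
z(C, o) = 2*C*(-4 + o) (z(C, o) = (2*C)*(-4 + o) = 2*C*(-4 + o))
a(O) = (5 - 6*(-4 + O)/O)/O (a(O) = (5 + 2*(-3/O)*(-4 + O))/O = (5 - 6*(-4 + O)/O)/O)
(50*a(15))/76021 = (50*((24 - 1*15)/15**2))/76021 = (50*((24 - 15)/225))*(1/76021) = (50*((1/225)*9))*(1/76021) = (50*(1/25))*(1/76021) = 2*(1/76021) = 2/76021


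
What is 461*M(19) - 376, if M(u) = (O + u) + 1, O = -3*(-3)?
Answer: 12993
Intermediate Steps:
O = 9
M(u) = 10 + u (M(u) = (9 + u) + 1 = 10 + u)
461*M(19) - 376 = 461*(10 + 19) - 376 = 461*29 - 376 = 13369 - 376 = 12993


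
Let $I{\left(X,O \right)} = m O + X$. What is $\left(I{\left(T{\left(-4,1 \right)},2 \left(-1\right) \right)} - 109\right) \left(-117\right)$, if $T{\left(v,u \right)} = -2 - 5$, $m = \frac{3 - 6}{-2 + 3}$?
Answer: $12870$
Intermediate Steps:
$m = -3$ ($m = - \frac{3}{1} = \left(-3\right) 1 = -3$)
$T{\left(v,u \right)} = -7$
$I{\left(X,O \right)} = X - 3 O$ ($I{\left(X,O \right)} = - 3 O + X = X - 3 O$)
$\left(I{\left(T{\left(-4,1 \right)},2 \left(-1\right) \right)} - 109\right) \left(-117\right) = \left(\left(-7 - 3 \cdot 2 \left(-1\right)\right) - 109\right) \left(-117\right) = \left(\left(-7 - -6\right) - 109\right) \left(-117\right) = \left(\left(-7 + 6\right) - 109\right) \left(-117\right) = \left(-1 - 109\right) \left(-117\right) = \left(-110\right) \left(-117\right) = 12870$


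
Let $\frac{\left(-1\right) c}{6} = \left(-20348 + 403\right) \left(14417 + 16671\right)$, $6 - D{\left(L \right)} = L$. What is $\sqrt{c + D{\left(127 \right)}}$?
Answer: $\sqrt{3720300839} \approx 60994.0$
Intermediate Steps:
$D{\left(L \right)} = 6 - L$
$c = 3720300960$ ($c = - 6 \left(-20348 + 403\right) \left(14417 + 16671\right) = - 6 \left(\left(-19945\right) 31088\right) = \left(-6\right) \left(-620050160\right) = 3720300960$)
$\sqrt{c + D{\left(127 \right)}} = \sqrt{3720300960 + \left(6 - 127\right)} = \sqrt{3720300960 - 121} = \sqrt{3720300839}$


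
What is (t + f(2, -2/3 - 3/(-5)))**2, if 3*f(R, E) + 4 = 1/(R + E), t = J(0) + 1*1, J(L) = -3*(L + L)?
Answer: 196/7569 ≈ 0.025895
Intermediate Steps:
J(L) = -6*L
t = 1 (t = -6*0 + 1*1 = 0 + 1 = 1)
f(R, E) = -4/3 + 1/(3*(E + R)) (f(R, E) = -4/3 + 1/(3*(R + E)) = -4/3 + 1/(3*(E + R)))
(t + f(2, -2/3 - 3/(-5)))**2 = (1 + (1 - 4*(-2/3 - 3/(-5)) - 4*2)/(3*((-2/3 - 3/(-5)) + 2)))**2 = (1 + (1 - 4*(-2*1/3 - 3*(-1/5)) - 8)/(3*((-2*1/3 - 3*(-1/5)) + 2)))**2 = (1 + (1 - 4*(-2/3 + 3/5) - 8)/(3*((-2/3 + 3/5) + 2)))**2 = (1 + (1 - 4*(-1/15) - 8)/(3*(-1/15 + 2)))**2 = (1 + (1 + 4/15 - 8)/(3*(29/15)))**2 = (1 + (1/3)*(15/29)*(-101/15))**2 = (1 - 101/87)**2 = (-14/87)**2 = 196/7569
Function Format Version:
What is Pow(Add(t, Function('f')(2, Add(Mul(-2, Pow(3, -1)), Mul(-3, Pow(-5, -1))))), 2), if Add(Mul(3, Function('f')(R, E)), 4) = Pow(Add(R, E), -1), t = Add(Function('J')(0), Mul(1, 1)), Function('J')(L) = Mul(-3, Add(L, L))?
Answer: Rational(196, 7569) ≈ 0.025895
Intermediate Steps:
Function('J')(L) = Mul(-6, L) (Function('J')(L) = Mul(-3, Mul(2, L)) = Mul(-6, L))
t = 1 (t = Add(Mul(-6, 0), Mul(1, 1)) = Add(0, 1) = 1)
Function('f')(R, E) = Add(Rational(-4, 3), Mul(Rational(1, 3), Pow(Add(E, R), -1))) (Function('f')(R, E) = Add(Rational(-4, 3), Mul(Rational(1, 3), Pow(Add(R, E), -1))) = Add(Rational(-4, 3), Mul(Rational(1, 3), Pow(Add(E, R), -1))))
Pow(Add(t, Function('f')(2, Add(Mul(-2, Pow(3, -1)), Mul(-3, Pow(-5, -1))))), 2) = Pow(Add(1, Mul(Rational(1, 3), Pow(Add(Add(Mul(-2, Pow(3, -1)), Mul(-3, Pow(-5, -1))), 2), -1), Add(1, Mul(-4, Add(Mul(-2, Pow(3, -1)), Mul(-3, Pow(-5, -1)))), Mul(-4, 2)))), 2) = Pow(Add(1, Mul(Rational(1, 3), Pow(Add(Add(Mul(-2, Rational(1, 3)), Mul(-3, Rational(-1, 5))), 2), -1), Add(1, Mul(-4, Add(Mul(-2, Rational(1, 3)), Mul(-3, Rational(-1, 5)))), -8))), 2) = Pow(Add(1, Mul(Rational(1, 3), Pow(Add(Add(Rational(-2, 3), Rational(3, 5)), 2), -1), Add(1, Mul(-4, Add(Rational(-2, 3), Rational(3, 5))), -8))), 2) = Pow(Add(1, Mul(Rational(1, 3), Pow(Add(Rational(-1, 15), 2), -1), Add(1, Mul(-4, Rational(-1, 15)), -8))), 2) = Pow(Add(1, Mul(Rational(1, 3), Pow(Rational(29, 15), -1), Add(1, Rational(4, 15), -8))), 2) = Pow(Add(1, Mul(Rational(1, 3), Rational(15, 29), Rational(-101, 15))), 2) = Pow(Add(1, Rational(-101, 87)), 2) = Pow(Rational(-14, 87), 2) = Rational(196, 7569)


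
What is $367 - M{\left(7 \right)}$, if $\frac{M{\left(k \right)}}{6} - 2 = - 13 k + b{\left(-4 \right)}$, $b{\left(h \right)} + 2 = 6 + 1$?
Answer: $871$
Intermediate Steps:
$b{\left(h \right)} = 5$ ($b{\left(h \right)} = -2 + \left(6 + 1\right) = -2 + 7 = 5$)
$M{\left(k \right)} = 42 - 78 k$ ($M{\left(k \right)} = 12 + 6 \left(- 13 k + 5\right) = 12 + 6 \left(5 - 13 k\right) = 12 - \left(-30 + 78 k\right) = 42 - 78 k$)
$367 - M{\left(7 \right)} = 367 - \left(42 - 546\right) = 367 - -504 = 367 + 504 = 871$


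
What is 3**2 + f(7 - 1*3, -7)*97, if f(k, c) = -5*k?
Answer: -1931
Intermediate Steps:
3**2 + f(7 - 1*3, -7)*97 = 3**2 - 5*(7 - 1*3)*97 = 9 - 5*(7 - 3)*97 = 9 - 5*4*97 = 9 - 20*97 = 9 - 1940 = -1931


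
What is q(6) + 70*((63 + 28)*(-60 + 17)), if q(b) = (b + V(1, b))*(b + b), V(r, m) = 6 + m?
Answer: -273694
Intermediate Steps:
q(b) = 2*b*(6 + 2*b) (q(b) = (b + (6 + b))*(b + b) = (6 + 2*b)*(2*b) = 2*b*(6 + 2*b))
q(6) + 70*((63 + 28)*(-60 + 17)) = 4*6*(3 + 6) + 70*((63 + 28)*(-60 + 17)) = 4*6*9 + 70*(91*(-43)) = 216 + 70*(-3913) = 216 - 273910 = -273694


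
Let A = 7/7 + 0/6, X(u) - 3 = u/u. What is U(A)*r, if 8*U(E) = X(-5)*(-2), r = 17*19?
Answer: -323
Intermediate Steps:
X(u) = 4 (X(u) = 3 + u/u = 3 + 1 = 4)
r = 323
A = 1 (A = 7*(1/7) + 0*(1/6) = 1 + 0 = 1)
U(E) = -1 (U(E) = (4*(-2))/8 = (1/8)*(-8) = -1)
U(A)*r = -1*323 = -323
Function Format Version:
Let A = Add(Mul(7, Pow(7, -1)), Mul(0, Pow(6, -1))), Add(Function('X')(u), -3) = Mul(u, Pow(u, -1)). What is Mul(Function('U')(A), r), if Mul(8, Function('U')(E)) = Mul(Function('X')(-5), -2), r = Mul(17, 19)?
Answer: -323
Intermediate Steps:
Function('X')(u) = 4 (Function('X')(u) = Add(3, Mul(u, Pow(u, -1))) = Add(3, 1) = 4)
r = 323
A = 1 (A = Add(Mul(7, Rational(1, 7)), Mul(0, Rational(1, 6))) = Add(1, 0) = 1)
Function('U')(E) = -1 (Function('U')(E) = Mul(Rational(1, 8), Mul(4, -2)) = Mul(Rational(1, 8), -8) = -1)
Mul(Function('U')(A), r) = Mul(-1, 323) = -323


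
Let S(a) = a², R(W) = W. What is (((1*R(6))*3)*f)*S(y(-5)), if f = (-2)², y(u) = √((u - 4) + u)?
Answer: -1008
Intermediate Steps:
y(u) = √(-4 + 2*u) (y(u) = √((-4 + u) + u) = √(-4 + 2*u))
f = 4
(((1*R(6))*3)*f)*S(y(-5)) = (((1*6)*3)*4)*(√(-4 + 2*(-5)))² = ((6*3)*4)*(√(-4 - 10))² = (18*4)*(√(-14))² = 72*(I*√14)² = 72*(-14) = -1008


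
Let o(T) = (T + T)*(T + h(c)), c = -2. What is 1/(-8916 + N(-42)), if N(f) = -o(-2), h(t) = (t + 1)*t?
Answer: -1/8916 ≈ -0.00011216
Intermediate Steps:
h(t) = t*(1 + t) (h(t) = (1 + t)*t = t*(1 + t))
o(T) = 2*T*(2 + T) (o(T) = (T + T)*(T - 2*(1 - 2)) = (2*T)*(T - 2*(-1)) = (2*T)*(T + 2) = (2*T)*(2 + T) = 2*T*(2 + T))
N(f) = 0 (N(f) = -2*(-2)*(2 - 2) = -2*(-2)*0 = -1*0 = 0)
1/(-8916 + N(-42)) = 1/(-8916 + 0) = 1/(-8916) = -1/8916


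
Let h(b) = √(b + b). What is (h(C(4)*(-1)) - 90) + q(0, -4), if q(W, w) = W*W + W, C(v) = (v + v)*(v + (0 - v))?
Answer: -90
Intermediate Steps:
C(v) = 0 (C(v) = (2*v)*(v - v) = (2*v)*0 = 0)
q(W, w) = W + W² (q(W, w) = W² + W = W + W²)
h(b) = √2*√b (h(b) = √(2*b) = √2*√b)
(h(C(4)*(-1)) - 90) + q(0, -4) = (√2*√(0*(-1)) - 90) + 0*(1 + 0) = (√2*√0 - 90) + 0*1 = (√2*0 - 90) + 0 = (0 - 90) + 0 = -90 + 0 = -90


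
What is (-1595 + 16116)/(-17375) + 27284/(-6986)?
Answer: -287751603/60690875 ≈ -4.7413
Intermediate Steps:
(-1595 + 16116)/(-17375) + 27284/(-6986) = 14521*(-1/17375) + 27284*(-1/6986) = -14521/17375 - 13642/3493 = -287751603/60690875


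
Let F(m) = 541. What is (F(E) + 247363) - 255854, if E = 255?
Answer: -7950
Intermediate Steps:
(F(E) + 247363) - 255854 = (541 + 247363) - 255854 = 247904 - 255854 = -7950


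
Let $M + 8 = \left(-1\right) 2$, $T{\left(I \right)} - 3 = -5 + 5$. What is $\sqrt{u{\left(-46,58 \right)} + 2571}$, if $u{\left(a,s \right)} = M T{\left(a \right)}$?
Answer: $11 \sqrt{21} \approx 50.408$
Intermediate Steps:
$T{\left(I \right)} = 3$ ($T{\left(I \right)} = 3 + \left(-5 + 5\right) = 3 + 0 = 3$)
$M = -10$ ($M = -8 - 2 = -10$)
$u{\left(a,s \right)} = -30$ ($u{\left(a,s \right)} = \left(-10\right) 3 = -30$)
$\sqrt{u{\left(-46,58 \right)} + 2571} = \sqrt{-30 + 2571} = \sqrt{2541} = 11 \sqrt{21}$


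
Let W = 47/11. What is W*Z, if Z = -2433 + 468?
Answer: -92355/11 ≈ -8395.9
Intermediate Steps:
W = 47/11 (W = 47*(1/11) = 47/11 ≈ 4.2727)
Z = -1965
W*Z = (47/11)*(-1965) = -92355/11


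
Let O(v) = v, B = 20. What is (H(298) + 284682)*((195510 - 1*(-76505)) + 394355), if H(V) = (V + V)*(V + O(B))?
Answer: 315999317700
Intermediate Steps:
H(V) = 2*V*(20 + V) (H(V) = (V + V)*(V + 20) = (2*V)*(20 + V) = 2*V*(20 + V))
(H(298) + 284682)*((195510 - 1*(-76505)) + 394355) = (2*298*(20 + 298) + 284682)*((195510 - 1*(-76505)) + 394355) = (2*298*318 + 284682)*((195510 + 76505) + 394355) = (189528 + 284682)*(272015 + 394355) = 474210*666370 = 315999317700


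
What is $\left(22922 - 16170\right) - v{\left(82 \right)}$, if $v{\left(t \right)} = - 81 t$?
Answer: $13394$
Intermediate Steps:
$\left(22922 - 16170\right) - v{\left(82 \right)} = \left(22922 - 16170\right) - \left(-81\right) 82 = 6752 - -6642 = 6752 + 6642 = 13394$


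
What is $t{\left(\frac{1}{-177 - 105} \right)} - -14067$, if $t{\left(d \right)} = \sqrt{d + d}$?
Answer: $14067 + \frac{i \sqrt{141}}{141} \approx 14067.0 + 0.084215 i$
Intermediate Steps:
$t{\left(d \right)} = \sqrt{2} \sqrt{d}$ ($t{\left(d \right)} = \sqrt{2 d} = \sqrt{2} \sqrt{d}$)
$t{\left(\frac{1}{-177 - 105} \right)} - -14067 = \sqrt{2} \sqrt{\frac{1}{-177 - 105}} - -14067 = \sqrt{2} \sqrt{\frac{1}{-282}} + 14067 = \sqrt{2} \sqrt{- \frac{1}{282}} + 14067 = \sqrt{2} \frac{i \sqrt{282}}{282} + 14067 = \frac{i \sqrt{141}}{141} + 14067 = 14067 + \frac{i \sqrt{141}}{141}$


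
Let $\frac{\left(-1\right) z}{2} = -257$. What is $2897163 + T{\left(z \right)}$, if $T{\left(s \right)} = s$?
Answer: $2897677$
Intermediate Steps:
$z = 514$ ($z = \left(-2\right) \left(-257\right) = 514$)
$2897163 + T{\left(z \right)} = 2897163 + 514 = 2897677$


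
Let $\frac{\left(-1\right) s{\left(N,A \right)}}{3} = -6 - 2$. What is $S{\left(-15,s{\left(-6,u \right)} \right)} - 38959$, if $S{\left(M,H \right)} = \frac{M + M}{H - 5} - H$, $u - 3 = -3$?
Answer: $- \frac{740707}{19} \approx -38985.0$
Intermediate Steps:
$u = 0$ ($u = 3 - 3 = 0$)
$s{\left(N,A \right)} = 24$ ($s{\left(N,A \right)} = - 3 \left(-6 - 2\right) = \left(-3\right) \left(-8\right) = 24$)
$S{\left(M,H \right)} = - H + \frac{2 M}{-5 + H}$ ($S{\left(M,H \right)} = \frac{2 M}{-5 + H} - H = - H + \frac{2 M}{-5 + H}$)
$S{\left(-15,s{\left(-6,u \right)} \right)} - 38959 = \frac{- 24^{2} + 2 \left(-15\right) + 5 \cdot 24}{-5 + 24} - 38959 = \frac{\left(-1\right) 576 - 30 + 120}{19} - 38959 = \frac{-576 - 30 + 120}{19} - 38959 = \frac{1}{19} \left(-486\right) - 38959 = - \frac{486}{19} - 38959 = - \frac{740707}{19}$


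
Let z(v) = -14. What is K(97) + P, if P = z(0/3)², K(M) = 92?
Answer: 288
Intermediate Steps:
P = 196 (P = (-14)² = 196)
K(97) + P = 92 + 196 = 288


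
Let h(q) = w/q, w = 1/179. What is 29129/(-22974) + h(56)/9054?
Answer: -62944506005/49644240912 ≈ -1.2679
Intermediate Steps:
w = 1/179 ≈ 0.0055866
h(q) = 1/(179*q)
29129/(-22974) + h(56)/9054 = 29129/(-22974) + ((1/179)/56)/9054 = 29129*(-1/22974) + ((1/179)*(1/56))*(1/9054) = -29129/22974 + (1/10024)*(1/9054) = -29129/22974 + 1/90757296 = -62944506005/49644240912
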